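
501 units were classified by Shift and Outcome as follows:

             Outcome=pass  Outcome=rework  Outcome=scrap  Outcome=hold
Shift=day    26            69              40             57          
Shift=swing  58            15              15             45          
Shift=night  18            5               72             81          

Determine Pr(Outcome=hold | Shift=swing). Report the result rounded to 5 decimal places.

0.33835

Total with Shift=swing: 58 + 15 + 15 + 45 = 133.
P(Outcome=hold | Shift=swing) = 45/133 = 0.33835.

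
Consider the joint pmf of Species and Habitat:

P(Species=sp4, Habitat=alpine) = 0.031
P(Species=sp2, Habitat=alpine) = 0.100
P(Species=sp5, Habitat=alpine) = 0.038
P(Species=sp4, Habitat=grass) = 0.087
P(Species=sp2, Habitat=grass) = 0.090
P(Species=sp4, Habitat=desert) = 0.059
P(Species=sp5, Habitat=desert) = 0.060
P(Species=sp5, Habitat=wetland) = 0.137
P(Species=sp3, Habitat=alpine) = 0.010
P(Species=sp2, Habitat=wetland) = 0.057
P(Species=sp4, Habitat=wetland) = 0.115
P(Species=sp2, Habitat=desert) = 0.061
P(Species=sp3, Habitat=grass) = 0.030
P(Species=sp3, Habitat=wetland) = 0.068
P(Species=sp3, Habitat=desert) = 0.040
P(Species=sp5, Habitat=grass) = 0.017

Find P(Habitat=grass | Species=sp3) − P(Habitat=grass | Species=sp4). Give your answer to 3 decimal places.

P(Species=sp3) = 0.030 + 0.068 + 0.040 + 0.010 = 0.148; P(Habitat=grass | Species=sp3) = 0.030/0.148 = 0.2027.
P(Species=sp4) = 0.087 + 0.115 + 0.059 + 0.031 = 0.292; P(Habitat=grass | Species=sp4) = 0.087/0.292 = 0.2979.
Difference = -0.095.

-0.095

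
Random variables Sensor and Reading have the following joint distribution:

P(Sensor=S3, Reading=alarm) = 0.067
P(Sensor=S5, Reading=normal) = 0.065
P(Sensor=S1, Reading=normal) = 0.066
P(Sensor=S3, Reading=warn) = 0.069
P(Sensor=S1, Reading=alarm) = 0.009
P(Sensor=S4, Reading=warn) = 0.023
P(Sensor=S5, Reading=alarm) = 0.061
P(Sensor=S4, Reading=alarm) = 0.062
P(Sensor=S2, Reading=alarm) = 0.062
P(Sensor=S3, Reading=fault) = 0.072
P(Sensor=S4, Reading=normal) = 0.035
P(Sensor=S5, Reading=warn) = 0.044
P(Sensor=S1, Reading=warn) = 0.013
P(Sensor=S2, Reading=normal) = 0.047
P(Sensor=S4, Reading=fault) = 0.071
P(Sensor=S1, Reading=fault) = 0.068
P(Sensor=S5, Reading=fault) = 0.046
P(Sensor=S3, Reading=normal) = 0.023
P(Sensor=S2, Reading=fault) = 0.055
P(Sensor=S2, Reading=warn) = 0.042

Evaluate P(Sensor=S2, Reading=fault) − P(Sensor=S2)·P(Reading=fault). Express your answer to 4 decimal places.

P(Sensor=S2) = 0.047 + 0.042 + 0.062 + 0.055 = 0.206.
P(Reading=fault) = 0.068 + 0.055 + 0.072 + 0.071 + 0.046 = 0.312.
P(Sensor=S2, Reading=fault) − P(Sensor=S2)P(Reading=fault) = 0.055 − 0.206×0.312 = -0.0093.

-0.0093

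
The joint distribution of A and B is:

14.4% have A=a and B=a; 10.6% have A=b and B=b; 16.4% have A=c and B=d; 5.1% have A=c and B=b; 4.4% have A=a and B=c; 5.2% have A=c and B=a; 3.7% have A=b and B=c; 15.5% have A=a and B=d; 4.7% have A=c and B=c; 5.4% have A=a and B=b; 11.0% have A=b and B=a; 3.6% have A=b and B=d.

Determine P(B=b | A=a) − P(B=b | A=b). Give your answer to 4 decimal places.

P(A=a) = 0.144 + 0.054 + 0.044 + 0.155 = 0.397; P(B=b | A=a) = 0.054/0.397 = 0.13602.
P(A=b) = 0.110 + 0.106 + 0.037 + 0.036 = 0.289; P(B=b | A=b) = 0.106/0.289 = 0.36678.
Difference = -0.2308.

-0.2308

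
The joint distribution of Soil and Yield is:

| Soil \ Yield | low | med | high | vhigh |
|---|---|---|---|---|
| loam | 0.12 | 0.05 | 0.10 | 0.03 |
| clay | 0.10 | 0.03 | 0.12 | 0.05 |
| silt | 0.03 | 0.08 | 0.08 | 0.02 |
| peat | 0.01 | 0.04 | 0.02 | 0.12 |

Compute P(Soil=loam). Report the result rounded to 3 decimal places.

0.300

P(Soil=loam) = 0.12 + 0.05 + 0.10 + 0.03 = 0.30.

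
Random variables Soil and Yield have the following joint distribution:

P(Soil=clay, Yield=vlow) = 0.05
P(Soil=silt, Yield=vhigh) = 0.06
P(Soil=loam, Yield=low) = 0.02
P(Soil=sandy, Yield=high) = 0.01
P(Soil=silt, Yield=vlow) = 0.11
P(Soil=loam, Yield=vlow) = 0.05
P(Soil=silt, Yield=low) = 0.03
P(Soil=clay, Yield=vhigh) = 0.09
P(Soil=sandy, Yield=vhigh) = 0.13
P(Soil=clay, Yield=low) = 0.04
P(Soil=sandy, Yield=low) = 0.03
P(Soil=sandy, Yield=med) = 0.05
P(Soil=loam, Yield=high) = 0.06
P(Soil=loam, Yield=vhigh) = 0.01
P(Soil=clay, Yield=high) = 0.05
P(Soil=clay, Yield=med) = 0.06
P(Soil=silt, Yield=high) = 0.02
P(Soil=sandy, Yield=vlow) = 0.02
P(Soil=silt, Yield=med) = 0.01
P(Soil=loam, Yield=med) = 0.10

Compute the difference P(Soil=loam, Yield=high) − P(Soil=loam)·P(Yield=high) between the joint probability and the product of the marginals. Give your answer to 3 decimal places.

P(Soil=loam) = 0.05 + 0.02 + 0.10 + 0.06 + 0.01 = 0.24.
P(Yield=high) = 0.01 + 0.06 + 0.05 + 0.02 = 0.14.
P(Soil=loam, Yield=high) − P(Soil=loam)P(Yield=high) = 0.06 − 0.24×0.14 = 0.026.

0.026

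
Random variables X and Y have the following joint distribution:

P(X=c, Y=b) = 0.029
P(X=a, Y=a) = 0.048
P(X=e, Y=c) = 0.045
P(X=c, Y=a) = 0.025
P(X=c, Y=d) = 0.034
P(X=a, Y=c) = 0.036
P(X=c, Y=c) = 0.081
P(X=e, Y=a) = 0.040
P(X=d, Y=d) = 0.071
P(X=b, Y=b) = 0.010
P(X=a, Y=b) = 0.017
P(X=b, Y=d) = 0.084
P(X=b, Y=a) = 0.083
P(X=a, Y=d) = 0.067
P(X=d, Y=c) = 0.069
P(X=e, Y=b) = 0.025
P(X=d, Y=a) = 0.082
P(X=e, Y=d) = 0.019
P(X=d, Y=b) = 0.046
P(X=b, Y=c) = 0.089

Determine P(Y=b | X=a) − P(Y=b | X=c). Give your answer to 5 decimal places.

-0.07041

P(X=a) = 0.048 + 0.017 + 0.036 + 0.067 = 0.168; P(Y=b | X=a) = 0.017/0.168 = 0.101190.
P(X=c) = 0.025 + 0.029 + 0.081 + 0.034 = 0.169; P(Y=b | X=c) = 0.029/0.169 = 0.171598.
Difference = -0.07041.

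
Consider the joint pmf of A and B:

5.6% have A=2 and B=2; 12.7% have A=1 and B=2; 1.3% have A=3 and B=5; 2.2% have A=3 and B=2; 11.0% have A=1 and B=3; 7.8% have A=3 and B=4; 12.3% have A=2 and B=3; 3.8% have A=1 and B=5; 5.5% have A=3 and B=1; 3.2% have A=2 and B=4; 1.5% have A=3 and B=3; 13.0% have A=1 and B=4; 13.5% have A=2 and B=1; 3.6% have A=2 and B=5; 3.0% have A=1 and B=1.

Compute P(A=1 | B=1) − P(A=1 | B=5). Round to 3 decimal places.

-0.300

P(B=1) = 0.030 + 0.135 + 0.055 = 0.220; P(A=1 | B=1) = 0.030/0.220 = 0.1364.
P(B=5) = 0.038 + 0.036 + 0.013 = 0.087; P(A=1 | B=5) = 0.038/0.087 = 0.4368.
Difference = -0.300.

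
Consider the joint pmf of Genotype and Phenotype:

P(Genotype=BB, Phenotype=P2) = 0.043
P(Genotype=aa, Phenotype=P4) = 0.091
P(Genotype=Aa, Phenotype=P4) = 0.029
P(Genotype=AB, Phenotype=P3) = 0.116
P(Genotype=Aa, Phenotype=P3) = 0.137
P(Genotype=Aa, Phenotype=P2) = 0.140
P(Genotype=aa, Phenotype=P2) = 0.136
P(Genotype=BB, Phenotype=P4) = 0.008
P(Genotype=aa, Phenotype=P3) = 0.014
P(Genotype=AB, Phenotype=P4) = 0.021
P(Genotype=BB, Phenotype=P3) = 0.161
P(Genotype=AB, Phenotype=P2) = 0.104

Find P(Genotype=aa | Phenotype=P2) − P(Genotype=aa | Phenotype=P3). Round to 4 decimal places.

0.2888

P(Phenotype=P2) = 0.140 + 0.136 + 0.104 + 0.043 = 0.423; P(Genotype=aa | Phenotype=P2) = 0.136/0.423 = 0.32151.
P(Phenotype=P3) = 0.137 + 0.014 + 0.116 + 0.161 = 0.428; P(Genotype=aa | Phenotype=P3) = 0.014/0.428 = 0.03271.
Difference = 0.2888.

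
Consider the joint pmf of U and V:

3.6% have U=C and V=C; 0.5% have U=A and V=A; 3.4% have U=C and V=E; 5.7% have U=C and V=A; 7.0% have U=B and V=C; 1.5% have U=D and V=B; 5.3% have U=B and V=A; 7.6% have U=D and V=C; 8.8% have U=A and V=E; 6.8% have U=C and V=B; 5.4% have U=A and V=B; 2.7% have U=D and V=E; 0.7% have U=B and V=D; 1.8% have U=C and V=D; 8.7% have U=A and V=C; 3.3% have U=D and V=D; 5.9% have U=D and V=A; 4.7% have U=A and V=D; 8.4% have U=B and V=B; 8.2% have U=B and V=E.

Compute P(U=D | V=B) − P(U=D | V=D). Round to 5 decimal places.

P(V=B) = 0.054 + 0.084 + 0.068 + 0.015 = 0.221; P(U=D | V=B) = 0.015/0.221 = 0.067873.
P(V=D) = 0.047 + 0.007 + 0.018 + 0.033 = 0.105; P(U=D | V=D) = 0.033/0.105 = 0.314286.
Difference = -0.24641.

-0.24641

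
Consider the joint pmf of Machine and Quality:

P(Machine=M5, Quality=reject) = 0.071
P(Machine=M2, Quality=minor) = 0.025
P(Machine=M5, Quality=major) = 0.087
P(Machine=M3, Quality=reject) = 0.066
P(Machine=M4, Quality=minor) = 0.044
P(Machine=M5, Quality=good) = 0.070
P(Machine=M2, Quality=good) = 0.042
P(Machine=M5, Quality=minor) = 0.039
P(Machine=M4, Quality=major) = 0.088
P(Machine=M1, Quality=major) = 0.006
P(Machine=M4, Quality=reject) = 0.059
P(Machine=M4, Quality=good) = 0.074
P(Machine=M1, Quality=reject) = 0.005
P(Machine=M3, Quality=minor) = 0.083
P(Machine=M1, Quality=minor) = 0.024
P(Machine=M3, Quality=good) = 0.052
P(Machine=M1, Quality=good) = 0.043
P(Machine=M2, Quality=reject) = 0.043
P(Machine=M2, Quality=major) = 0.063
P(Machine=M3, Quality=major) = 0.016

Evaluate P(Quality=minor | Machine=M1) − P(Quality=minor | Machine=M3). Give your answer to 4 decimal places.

P(Machine=M1) = 0.043 + 0.024 + 0.006 + 0.005 = 0.078; P(Quality=minor | Machine=M1) = 0.024/0.078 = 0.30769.
P(Machine=M3) = 0.052 + 0.083 + 0.016 + 0.066 = 0.217; P(Quality=minor | Machine=M3) = 0.083/0.217 = 0.38249.
Difference = -0.0748.

-0.0748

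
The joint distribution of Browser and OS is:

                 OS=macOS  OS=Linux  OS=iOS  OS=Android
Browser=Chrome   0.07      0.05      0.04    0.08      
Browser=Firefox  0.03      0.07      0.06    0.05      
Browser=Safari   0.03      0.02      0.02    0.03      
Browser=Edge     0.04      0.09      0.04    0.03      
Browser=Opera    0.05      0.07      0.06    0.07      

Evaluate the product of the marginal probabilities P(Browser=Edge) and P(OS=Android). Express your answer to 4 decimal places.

P(Browser=Edge) = 0.04 + 0.09 + 0.04 + 0.03 = 0.20.
P(OS=Android) = 0.08 + 0.05 + 0.03 + 0.03 + 0.07 = 0.26.
Product: 0.20 × 0.26 = 0.0520.

0.0520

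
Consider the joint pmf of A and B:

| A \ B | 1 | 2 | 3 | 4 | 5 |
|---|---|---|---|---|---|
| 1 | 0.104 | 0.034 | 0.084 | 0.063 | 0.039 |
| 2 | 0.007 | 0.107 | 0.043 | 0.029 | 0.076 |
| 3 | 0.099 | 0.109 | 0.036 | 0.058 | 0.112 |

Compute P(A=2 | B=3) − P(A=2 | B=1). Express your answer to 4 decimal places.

0.2305

P(B=3) = 0.084 + 0.043 + 0.036 = 0.163; P(A=2 | B=3) = 0.043/0.163 = 0.26380.
P(B=1) = 0.104 + 0.007 + 0.099 = 0.210; P(A=2 | B=1) = 0.007/0.210 = 0.03333.
Difference = 0.2305.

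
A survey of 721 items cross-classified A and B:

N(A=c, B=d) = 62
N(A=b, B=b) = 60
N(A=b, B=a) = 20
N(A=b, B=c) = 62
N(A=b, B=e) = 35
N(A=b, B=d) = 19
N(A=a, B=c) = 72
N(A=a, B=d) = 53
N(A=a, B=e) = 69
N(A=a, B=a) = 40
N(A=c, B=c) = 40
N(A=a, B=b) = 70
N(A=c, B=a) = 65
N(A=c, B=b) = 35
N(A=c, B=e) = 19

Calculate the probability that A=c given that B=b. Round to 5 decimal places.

Total with B=b: 70 + 60 + 35 = 165.
P(A=c | B=b) = 35/165 = 0.21212.

0.21212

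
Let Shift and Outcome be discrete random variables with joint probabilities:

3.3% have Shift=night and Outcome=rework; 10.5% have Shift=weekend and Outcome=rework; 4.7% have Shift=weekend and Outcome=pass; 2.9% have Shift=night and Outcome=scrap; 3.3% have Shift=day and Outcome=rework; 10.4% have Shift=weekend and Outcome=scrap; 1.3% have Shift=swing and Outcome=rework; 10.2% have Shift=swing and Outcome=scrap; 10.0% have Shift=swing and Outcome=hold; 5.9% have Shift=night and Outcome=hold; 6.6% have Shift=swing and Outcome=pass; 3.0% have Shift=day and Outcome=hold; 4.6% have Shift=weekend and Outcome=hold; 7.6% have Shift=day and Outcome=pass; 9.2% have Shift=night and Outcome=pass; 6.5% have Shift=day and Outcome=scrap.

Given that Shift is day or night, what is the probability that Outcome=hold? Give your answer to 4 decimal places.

0.2134

P(Shift=day) = 0.076 + 0.033 + 0.065 + 0.030 = 0.204.
P(Shift=night) = 0.092 + 0.033 + 0.029 + 0.059 = 0.213.
P(Shift ∈ {day, night}) = 0.204 + 0.213 = 0.417; P(Outcome=hold, Shift ∈ {day, night}) = 0.030 + 0.059 = 0.089.
P(Outcome=hold | Shift ∈ {day, night}) = 0.089/0.417 = 0.2134.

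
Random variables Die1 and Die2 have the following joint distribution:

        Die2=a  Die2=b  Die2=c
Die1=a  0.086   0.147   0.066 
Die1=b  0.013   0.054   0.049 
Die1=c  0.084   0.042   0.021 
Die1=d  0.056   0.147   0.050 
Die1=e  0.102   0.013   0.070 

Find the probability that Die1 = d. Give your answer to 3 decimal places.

P(Die1=d) = 0.056 + 0.147 + 0.050 = 0.253.

0.253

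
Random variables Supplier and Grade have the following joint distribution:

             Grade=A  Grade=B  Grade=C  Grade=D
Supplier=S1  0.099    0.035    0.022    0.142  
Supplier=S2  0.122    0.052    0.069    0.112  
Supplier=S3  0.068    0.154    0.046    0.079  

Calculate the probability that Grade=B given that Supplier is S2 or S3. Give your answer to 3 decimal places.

P(Supplier=S2) = 0.122 + 0.052 + 0.069 + 0.112 = 0.355.
P(Supplier=S3) = 0.068 + 0.154 + 0.046 + 0.079 = 0.347.
P(Supplier ∈ {S2, S3}) = 0.355 + 0.347 = 0.702; P(Grade=B, Supplier ∈ {S2, S3}) = 0.052 + 0.154 = 0.206.
P(Grade=B | Supplier ∈ {S2, S3}) = 0.206/0.702 = 0.293.

0.293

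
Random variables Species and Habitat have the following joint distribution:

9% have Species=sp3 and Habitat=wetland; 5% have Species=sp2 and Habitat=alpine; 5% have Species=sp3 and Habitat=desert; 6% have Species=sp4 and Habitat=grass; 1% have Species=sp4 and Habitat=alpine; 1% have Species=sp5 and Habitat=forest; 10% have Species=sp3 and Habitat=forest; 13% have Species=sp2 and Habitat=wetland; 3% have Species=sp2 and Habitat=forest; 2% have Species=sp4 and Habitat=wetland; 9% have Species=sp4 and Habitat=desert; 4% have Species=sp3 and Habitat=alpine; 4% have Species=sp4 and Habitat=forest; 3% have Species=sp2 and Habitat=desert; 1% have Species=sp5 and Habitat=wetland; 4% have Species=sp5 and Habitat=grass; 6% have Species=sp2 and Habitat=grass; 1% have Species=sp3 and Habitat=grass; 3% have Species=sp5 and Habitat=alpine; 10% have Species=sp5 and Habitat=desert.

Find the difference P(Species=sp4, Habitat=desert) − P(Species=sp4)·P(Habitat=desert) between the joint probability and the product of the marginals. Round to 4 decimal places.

P(Species=sp4) = 0.04 + 0.06 + 0.02 + 0.09 + 0.01 = 0.22.
P(Habitat=desert) = 0.03 + 0.05 + 0.09 + 0.10 = 0.27.
P(Species=sp4, Habitat=desert) − P(Species=sp4)P(Habitat=desert) = 0.09 − 0.22×0.27 = 0.0306.

0.0306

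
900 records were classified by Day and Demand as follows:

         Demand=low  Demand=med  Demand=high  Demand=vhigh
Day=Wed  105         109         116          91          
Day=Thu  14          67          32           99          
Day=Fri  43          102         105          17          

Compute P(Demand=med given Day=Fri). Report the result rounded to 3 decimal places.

0.382

Total with Day=Fri: 43 + 102 + 105 + 17 = 267.
P(Demand=med | Day=Fri) = 102/267 = 0.382.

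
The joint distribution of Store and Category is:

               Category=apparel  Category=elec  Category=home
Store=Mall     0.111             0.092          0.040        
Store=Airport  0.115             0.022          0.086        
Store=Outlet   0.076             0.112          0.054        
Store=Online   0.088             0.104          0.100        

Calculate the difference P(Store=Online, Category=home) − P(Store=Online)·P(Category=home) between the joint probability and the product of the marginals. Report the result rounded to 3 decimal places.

0.018

P(Store=Online) = 0.088 + 0.104 + 0.100 = 0.292.
P(Category=home) = 0.040 + 0.086 + 0.054 + 0.100 = 0.280.
P(Store=Online, Category=home) − P(Store=Online)P(Category=home) = 0.100 − 0.292×0.280 = 0.018.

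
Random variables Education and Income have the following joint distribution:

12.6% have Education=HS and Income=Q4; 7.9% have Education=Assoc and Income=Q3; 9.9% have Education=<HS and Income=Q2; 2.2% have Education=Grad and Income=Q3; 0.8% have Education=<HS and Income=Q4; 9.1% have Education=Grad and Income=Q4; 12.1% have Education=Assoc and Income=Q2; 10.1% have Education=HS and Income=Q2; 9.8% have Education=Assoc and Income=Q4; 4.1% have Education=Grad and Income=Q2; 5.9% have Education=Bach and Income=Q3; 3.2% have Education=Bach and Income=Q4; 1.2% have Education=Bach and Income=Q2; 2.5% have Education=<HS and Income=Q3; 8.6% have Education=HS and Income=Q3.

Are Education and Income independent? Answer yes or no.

P(Education=<HS) = 0.132 and P(Income=Q2) = 0.374, so their product is 0.04937, but P(Education=<HS, Income=Q2) = 0.099. Since these differ, Education and Income are not independent.

no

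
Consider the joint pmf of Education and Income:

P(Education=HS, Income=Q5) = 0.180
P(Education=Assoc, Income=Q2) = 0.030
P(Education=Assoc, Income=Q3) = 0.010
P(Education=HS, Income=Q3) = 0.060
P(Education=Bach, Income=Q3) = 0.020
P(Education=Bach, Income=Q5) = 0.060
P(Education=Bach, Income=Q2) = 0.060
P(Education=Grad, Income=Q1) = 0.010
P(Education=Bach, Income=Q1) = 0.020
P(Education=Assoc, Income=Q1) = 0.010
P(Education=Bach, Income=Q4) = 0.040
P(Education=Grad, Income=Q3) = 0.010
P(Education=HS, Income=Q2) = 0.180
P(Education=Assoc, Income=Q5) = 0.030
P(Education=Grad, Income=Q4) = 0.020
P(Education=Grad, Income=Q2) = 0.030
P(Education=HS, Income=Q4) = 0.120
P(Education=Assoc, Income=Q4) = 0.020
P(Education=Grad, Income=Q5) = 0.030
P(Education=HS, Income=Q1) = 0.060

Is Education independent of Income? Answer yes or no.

Every cell satisfies P(Education,Income) = P(Education)·P(Income). For instance P(Education=Bach) = 0.200, P(Income=Q5) = 0.300, and 0.200×0.300 = 0.060 matches the joint entry. So Education and Income are independent.

yes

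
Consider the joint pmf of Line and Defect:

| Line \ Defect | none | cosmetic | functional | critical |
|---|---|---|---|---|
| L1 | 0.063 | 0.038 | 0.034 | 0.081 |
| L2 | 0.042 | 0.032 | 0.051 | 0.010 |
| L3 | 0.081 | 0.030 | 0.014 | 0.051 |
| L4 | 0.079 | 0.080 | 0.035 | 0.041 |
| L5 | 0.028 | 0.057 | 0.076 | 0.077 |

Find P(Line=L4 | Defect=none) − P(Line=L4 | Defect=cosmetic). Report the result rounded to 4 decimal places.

P(Defect=none) = 0.063 + 0.042 + 0.081 + 0.079 + 0.028 = 0.293; P(Line=L4 | Defect=none) = 0.079/0.293 = 0.26962.
P(Defect=cosmetic) = 0.038 + 0.032 + 0.030 + 0.080 + 0.057 = 0.237; P(Line=L4 | Defect=cosmetic) = 0.080/0.237 = 0.33755.
Difference = -0.0679.

-0.0679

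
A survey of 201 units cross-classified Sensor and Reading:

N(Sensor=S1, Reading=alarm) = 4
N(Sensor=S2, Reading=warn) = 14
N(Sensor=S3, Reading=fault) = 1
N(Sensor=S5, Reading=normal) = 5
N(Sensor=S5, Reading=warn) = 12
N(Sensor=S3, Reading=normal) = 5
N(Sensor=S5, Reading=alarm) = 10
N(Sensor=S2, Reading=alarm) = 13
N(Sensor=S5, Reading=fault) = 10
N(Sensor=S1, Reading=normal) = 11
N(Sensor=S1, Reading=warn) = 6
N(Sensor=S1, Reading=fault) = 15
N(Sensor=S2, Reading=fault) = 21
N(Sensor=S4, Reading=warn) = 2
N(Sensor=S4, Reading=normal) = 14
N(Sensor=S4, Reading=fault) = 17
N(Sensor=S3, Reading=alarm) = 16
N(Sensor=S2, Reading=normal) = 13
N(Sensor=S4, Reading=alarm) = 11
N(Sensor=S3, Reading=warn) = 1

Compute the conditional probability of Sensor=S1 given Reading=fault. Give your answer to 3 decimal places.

0.234

Total with Reading=fault: 15 + 21 + 1 + 17 + 10 = 64.
P(Sensor=S1 | Reading=fault) = 15/64 = 0.234.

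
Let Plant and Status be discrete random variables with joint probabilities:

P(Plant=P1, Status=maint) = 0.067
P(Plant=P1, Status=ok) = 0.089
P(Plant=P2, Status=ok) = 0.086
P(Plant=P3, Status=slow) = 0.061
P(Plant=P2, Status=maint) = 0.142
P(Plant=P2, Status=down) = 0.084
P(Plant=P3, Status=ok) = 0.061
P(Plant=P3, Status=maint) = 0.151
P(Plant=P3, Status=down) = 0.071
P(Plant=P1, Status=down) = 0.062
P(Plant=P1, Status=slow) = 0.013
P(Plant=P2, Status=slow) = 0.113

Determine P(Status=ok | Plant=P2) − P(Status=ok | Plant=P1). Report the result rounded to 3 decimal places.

-0.183

P(Plant=P2) = 0.086 + 0.113 + 0.084 + 0.142 = 0.425; P(Status=ok | Plant=P2) = 0.086/0.425 = 0.2024.
P(Plant=P1) = 0.089 + 0.013 + 0.062 + 0.067 = 0.231; P(Status=ok | Plant=P1) = 0.089/0.231 = 0.3853.
Difference = -0.183.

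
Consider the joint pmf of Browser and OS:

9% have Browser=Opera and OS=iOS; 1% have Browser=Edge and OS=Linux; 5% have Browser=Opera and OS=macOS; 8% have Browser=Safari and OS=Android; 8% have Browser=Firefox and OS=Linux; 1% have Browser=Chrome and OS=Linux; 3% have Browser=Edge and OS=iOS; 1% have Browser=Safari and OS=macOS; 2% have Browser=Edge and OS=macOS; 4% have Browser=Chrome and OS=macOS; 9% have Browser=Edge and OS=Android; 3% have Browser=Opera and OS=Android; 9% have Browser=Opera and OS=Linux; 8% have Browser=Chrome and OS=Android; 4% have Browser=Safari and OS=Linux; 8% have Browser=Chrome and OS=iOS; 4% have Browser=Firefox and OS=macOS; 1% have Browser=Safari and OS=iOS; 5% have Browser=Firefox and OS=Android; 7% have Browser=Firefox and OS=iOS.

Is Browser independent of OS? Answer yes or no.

no

P(Browser=Opera) = 0.26 and P(OS=Android) = 0.33, so their product is 0.0858, but P(Browser=Opera, OS=Android) = 0.03. Since these differ, Browser and OS are not independent.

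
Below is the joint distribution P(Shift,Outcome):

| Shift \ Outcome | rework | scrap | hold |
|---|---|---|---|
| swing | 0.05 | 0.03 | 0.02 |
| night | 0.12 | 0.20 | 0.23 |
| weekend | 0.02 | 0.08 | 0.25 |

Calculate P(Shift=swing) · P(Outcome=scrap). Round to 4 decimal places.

P(Shift=swing) = 0.05 + 0.03 + 0.02 = 0.10.
P(Outcome=scrap) = 0.03 + 0.20 + 0.08 = 0.31.
Product: 0.10 × 0.31 = 0.0310.

0.0310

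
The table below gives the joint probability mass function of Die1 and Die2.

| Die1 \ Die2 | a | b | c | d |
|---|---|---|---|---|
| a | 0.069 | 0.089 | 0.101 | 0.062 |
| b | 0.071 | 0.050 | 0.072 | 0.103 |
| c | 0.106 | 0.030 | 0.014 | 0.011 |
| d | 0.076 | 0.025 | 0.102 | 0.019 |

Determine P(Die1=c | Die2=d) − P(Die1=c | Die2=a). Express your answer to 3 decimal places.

-0.273

P(Die2=d) = 0.062 + 0.103 + 0.011 + 0.019 = 0.195; P(Die1=c | Die2=d) = 0.011/0.195 = 0.0564.
P(Die2=a) = 0.069 + 0.071 + 0.106 + 0.076 = 0.322; P(Die1=c | Die2=a) = 0.106/0.322 = 0.3292.
Difference = -0.273.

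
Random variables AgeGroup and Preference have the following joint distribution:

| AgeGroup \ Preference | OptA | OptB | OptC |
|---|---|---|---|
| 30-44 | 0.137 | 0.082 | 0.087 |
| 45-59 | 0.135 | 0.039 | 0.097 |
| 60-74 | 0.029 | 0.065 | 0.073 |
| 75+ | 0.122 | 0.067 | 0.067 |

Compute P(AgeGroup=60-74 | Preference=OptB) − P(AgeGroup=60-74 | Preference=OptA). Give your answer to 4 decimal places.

P(Preference=OptB) = 0.082 + 0.039 + 0.065 + 0.067 = 0.253; P(AgeGroup=60-74 | Preference=OptB) = 0.065/0.253 = 0.25692.
P(Preference=OptA) = 0.137 + 0.135 + 0.029 + 0.122 = 0.423; P(AgeGroup=60-74 | Preference=OptA) = 0.029/0.423 = 0.06856.
Difference = 0.1884.

0.1884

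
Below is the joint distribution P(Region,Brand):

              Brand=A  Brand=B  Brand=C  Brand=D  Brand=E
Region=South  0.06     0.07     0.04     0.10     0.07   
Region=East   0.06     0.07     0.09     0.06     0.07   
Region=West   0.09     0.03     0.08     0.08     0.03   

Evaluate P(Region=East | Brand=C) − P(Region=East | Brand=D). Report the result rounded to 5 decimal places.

0.17857

P(Brand=C) = 0.04 + 0.09 + 0.08 = 0.21; P(Region=East | Brand=C) = 0.09/0.21 = 0.428571.
P(Brand=D) = 0.10 + 0.06 + 0.08 = 0.24; P(Region=East | Brand=D) = 0.06/0.24 = 0.250000.
Difference = 0.17857.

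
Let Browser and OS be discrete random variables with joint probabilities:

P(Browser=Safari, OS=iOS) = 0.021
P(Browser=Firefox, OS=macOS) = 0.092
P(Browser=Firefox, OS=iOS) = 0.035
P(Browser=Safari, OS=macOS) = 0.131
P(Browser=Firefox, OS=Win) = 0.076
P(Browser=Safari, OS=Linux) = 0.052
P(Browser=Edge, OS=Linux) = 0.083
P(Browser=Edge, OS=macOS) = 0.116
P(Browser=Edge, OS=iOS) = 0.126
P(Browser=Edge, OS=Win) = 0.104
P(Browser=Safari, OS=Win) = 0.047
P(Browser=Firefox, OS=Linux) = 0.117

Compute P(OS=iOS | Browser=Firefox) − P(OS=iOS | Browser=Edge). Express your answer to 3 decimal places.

P(Browser=Firefox) = 0.076 + 0.092 + 0.117 + 0.035 = 0.320; P(OS=iOS | Browser=Firefox) = 0.035/0.320 = 0.1094.
P(Browser=Edge) = 0.104 + 0.116 + 0.083 + 0.126 = 0.429; P(OS=iOS | Browser=Edge) = 0.126/0.429 = 0.2937.
Difference = -0.184.

-0.184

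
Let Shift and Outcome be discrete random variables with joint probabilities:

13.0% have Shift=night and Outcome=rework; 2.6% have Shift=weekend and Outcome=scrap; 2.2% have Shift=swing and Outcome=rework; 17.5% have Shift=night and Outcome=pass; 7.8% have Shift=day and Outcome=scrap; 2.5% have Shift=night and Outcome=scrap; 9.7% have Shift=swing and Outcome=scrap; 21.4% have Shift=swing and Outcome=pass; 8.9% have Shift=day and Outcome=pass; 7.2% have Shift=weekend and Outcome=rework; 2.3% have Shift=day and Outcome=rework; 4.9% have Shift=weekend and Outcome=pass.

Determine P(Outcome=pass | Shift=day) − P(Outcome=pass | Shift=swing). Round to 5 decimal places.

-0.17422

P(Shift=day) = 0.089 + 0.023 + 0.078 = 0.190; P(Outcome=pass | Shift=day) = 0.089/0.190 = 0.468421.
P(Shift=swing) = 0.214 + 0.022 + 0.097 = 0.333; P(Outcome=pass | Shift=swing) = 0.214/0.333 = 0.642643.
Difference = -0.17422.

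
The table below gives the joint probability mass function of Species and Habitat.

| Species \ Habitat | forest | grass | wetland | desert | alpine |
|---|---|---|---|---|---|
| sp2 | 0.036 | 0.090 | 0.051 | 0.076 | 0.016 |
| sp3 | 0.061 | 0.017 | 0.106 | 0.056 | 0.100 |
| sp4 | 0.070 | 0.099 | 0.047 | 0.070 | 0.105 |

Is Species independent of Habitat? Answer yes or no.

P(Species=sp3) = 0.340 and P(Habitat=grass) = 0.206, so their product is 0.07004, but P(Species=sp3, Habitat=grass) = 0.017. Since these differ, Species and Habitat are not independent.

no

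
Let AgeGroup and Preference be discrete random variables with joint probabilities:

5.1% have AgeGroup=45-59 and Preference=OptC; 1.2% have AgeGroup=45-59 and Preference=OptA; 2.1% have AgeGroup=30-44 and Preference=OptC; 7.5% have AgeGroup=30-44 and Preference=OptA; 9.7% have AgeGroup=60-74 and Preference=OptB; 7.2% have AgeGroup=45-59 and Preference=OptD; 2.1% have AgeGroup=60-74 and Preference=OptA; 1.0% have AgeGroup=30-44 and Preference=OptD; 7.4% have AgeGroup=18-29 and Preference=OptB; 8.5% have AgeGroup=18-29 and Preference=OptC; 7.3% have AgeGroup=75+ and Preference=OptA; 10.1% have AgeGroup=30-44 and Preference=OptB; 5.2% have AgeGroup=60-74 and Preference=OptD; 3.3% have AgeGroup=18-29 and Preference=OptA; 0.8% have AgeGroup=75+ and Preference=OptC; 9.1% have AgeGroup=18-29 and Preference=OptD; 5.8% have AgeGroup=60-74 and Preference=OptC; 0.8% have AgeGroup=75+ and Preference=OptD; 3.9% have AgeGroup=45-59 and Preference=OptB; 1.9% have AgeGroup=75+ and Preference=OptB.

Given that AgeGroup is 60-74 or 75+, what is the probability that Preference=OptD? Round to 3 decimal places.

P(AgeGroup=60-74) = 0.021 + 0.097 + 0.058 + 0.052 = 0.228.
P(AgeGroup=75+) = 0.073 + 0.019 + 0.008 + 0.008 = 0.108.
P(AgeGroup ∈ {60-74, 75+}) = 0.228 + 0.108 = 0.336; P(Preference=OptD, AgeGroup ∈ {60-74, 75+}) = 0.052 + 0.008 = 0.060.
P(Preference=OptD | AgeGroup ∈ {60-74, 75+}) = 0.060/0.336 = 0.179.

0.179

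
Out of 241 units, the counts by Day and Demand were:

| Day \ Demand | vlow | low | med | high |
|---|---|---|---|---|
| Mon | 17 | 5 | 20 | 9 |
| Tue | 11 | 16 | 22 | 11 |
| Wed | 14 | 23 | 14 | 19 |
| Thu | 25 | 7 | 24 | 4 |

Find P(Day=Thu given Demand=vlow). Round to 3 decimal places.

Total with Demand=vlow: 17 + 11 + 14 + 25 = 67.
P(Day=Thu | Demand=vlow) = 25/67 = 0.373.

0.373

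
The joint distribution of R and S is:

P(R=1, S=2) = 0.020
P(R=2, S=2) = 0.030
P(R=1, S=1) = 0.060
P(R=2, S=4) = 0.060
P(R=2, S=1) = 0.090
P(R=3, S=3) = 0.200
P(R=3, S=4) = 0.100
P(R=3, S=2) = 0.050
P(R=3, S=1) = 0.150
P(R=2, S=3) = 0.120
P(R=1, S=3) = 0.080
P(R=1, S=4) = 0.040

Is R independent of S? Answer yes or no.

Every cell satisfies P(R,S) = P(R)·P(S). For instance P(R=1) = 0.200, P(S=3) = 0.400, and 0.200×0.400 = 0.080 matches the joint entry. So R and S are independent.

yes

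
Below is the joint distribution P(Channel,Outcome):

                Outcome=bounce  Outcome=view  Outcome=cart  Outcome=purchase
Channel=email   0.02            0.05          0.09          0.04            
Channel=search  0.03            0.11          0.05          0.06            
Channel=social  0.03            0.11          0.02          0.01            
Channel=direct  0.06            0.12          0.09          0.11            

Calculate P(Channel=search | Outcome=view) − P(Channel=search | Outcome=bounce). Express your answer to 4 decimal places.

0.0678

P(Outcome=view) = 0.05 + 0.11 + 0.11 + 0.12 = 0.39; P(Channel=search | Outcome=view) = 0.11/0.39 = 0.28205.
P(Outcome=bounce) = 0.02 + 0.03 + 0.03 + 0.06 = 0.14; P(Channel=search | Outcome=bounce) = 0.03/0.14 = 0.21429.
Difference = 0.0678.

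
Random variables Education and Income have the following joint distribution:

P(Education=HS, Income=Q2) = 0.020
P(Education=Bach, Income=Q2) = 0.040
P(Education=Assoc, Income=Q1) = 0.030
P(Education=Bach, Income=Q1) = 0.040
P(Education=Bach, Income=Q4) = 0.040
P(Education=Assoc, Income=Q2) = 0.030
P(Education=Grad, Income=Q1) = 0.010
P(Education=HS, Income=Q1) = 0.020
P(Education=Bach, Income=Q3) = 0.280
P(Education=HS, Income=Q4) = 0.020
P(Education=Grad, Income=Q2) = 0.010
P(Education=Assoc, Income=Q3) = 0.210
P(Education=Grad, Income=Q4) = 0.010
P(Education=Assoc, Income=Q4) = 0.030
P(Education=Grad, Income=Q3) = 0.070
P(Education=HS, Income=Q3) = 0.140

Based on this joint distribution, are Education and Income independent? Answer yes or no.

Every cell satisfies P(Education,Income) = P(Education)·P(Income). For instance P(Education=Grad) = 0.100, P(Income=Q4) = 0.100, and 0.100×0.100 = 0.010 matches the joint entry. So Education and Income are independent.

yes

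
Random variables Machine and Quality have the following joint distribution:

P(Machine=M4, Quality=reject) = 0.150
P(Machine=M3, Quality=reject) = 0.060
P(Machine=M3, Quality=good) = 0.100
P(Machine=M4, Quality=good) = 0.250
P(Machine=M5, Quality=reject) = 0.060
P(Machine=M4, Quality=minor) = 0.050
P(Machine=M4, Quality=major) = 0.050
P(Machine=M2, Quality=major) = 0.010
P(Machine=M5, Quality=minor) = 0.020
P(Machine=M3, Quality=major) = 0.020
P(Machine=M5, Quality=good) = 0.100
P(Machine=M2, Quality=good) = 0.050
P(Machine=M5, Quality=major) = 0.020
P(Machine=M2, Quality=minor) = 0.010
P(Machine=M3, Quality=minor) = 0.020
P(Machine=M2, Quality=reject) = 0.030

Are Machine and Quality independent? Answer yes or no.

Every cell satisfies P(Machine,Quality) = P(Machine)·P(Quality). For instance P(Machine=M4) = 0.500, P(Quality=reject) = 0.300, and 0.500×0.300 = 0.150 matches the joint entry. So Machine and Quality are independent.

yes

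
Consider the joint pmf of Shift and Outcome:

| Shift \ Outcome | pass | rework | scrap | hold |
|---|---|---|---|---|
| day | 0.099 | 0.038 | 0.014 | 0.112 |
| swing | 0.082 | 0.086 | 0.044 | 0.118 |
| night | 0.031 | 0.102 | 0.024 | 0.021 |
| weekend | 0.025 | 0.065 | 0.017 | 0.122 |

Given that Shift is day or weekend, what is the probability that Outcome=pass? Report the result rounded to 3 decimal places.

0.252

P(Shift=day) = 0.099 + 0.038 + 0.014 + 0.112 = 0.263.
P(Shift=weekend) = 0.025 + 0.065 + 0.017 + 0.122 = 0.229.
P(Shift ∈ {day, weekend}) = 0.263 + 0.229 = 0.492; P(Outcome=pass, Shift ∈ {day, weekend}) = 0.099 + 0.025 = 0.124.
P(Outcome=pass | Shift ∈ {day, weekend}) = 0.124/0.492 = 0.252.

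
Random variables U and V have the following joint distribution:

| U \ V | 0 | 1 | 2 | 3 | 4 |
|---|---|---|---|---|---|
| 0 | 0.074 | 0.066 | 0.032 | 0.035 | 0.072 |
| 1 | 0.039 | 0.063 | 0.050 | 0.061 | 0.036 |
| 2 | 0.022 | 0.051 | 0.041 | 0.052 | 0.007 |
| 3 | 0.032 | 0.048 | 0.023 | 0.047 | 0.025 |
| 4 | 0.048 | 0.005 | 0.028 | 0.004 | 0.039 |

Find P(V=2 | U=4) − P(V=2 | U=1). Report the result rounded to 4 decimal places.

0.0250

P(U=4) = 0.048 + 0.005 + 0.028 + 0.004 + 0.039 = 0.124; P(V=2 | U=4) = 0.028/0.124 = 0.22581.
P(U=1) = 0.039 + 0.063 + 0.050 + 0.061 + 0.036 = 0.249; P(V=2 | U=1) = 0.050/0.249 = 0.20080.
Difference = 0.0250.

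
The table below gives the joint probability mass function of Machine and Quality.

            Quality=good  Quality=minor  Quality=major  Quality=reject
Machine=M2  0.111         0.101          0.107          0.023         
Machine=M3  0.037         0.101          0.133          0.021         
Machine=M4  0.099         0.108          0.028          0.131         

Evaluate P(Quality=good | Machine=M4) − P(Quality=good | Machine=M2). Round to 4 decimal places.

-0.0541

P(Machine=M4) = 0.099 + 0.108 + 0.028 + 0.131 = 0.366; P(Quality=good | Machine=M4) = 0.099/0.366 = 0.27049.
P(Machine=M2) = 0.111 + 0.101 + 0.107 + 0.023 = 0.342; P(Quality=good | Machine=M2) = 0.111/0.342 = 0.32456.
Difference = -0.0541.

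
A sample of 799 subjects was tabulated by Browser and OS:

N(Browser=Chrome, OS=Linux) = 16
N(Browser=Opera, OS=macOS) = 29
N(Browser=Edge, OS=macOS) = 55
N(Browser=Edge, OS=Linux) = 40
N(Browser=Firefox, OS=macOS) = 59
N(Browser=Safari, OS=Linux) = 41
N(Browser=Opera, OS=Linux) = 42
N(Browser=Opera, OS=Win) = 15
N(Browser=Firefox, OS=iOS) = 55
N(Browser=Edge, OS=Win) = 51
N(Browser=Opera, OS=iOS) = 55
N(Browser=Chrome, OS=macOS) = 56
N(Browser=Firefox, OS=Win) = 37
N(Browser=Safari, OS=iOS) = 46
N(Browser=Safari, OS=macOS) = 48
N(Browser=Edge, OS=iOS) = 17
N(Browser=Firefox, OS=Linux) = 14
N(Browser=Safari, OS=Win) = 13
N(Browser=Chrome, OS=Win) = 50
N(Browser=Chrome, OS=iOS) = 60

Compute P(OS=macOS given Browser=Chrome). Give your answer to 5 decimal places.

Total with Browser=Chrome: 50 + 56 + 16 + 60 = 182.
P(OS=macOS | Browser=Chrome) = 56/182 = 0.30769.

0.30769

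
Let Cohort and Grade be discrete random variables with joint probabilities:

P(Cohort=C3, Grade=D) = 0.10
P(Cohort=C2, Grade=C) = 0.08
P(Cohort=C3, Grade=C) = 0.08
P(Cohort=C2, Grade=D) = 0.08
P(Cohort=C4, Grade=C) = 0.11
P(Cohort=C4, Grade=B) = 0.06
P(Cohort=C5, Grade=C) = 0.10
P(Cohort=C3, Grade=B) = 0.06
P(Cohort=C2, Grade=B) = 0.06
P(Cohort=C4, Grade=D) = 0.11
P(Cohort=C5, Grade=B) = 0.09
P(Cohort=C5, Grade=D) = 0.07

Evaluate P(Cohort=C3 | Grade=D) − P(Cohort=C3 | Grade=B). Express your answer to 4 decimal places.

0.0556

P(Grade=D) = 0.08 + 0.10 + 0.11 + 0.07 = 0.36; P(Cohort=C3 | Grade=D) = 0.10/0.36 = 0.27778.
P(Grade=B) = 0.06 + 0.06 + 0.06 + 0.09 = 0.27; P(Cohort=C3 | Grade=B) = 0.06/0.27 = 0.22222.
Difference = 0.0556.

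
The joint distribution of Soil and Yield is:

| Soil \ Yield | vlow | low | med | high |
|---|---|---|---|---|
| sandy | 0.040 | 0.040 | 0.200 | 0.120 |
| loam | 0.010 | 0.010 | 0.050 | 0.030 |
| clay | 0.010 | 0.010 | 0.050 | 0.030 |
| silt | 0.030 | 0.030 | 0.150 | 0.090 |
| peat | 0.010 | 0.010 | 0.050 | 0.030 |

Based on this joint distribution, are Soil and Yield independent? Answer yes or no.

Every cell satisfies P(Soil,Yield) = P(Soil)·P(Yield). For instance P(Soil=clay) = 0.100, P(Yield=vlow) = 0.100, and 0.100×0.100 = 0.010 matches the joint entry. So Soil and Yield are independent.

yes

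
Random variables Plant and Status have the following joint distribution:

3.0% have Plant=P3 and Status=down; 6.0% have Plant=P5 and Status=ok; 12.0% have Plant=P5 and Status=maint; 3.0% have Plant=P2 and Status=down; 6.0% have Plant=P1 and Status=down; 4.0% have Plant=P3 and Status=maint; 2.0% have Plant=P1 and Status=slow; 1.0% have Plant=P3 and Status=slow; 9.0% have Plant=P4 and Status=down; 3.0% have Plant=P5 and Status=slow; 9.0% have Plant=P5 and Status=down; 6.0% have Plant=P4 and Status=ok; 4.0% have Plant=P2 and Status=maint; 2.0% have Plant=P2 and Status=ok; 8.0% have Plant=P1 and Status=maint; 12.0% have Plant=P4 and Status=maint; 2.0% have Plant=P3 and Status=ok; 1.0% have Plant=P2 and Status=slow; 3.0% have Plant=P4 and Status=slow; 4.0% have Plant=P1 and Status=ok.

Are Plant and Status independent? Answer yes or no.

yes

Every cell satisfies P(Plant,Status) = P(Plant)·P(Status). For instance P(Plant=P2) = 0.100, P(Status=slow) = 0.100, and 0.100×0.100 = 0.010 matches the joint entry. So Plant and Status are independent.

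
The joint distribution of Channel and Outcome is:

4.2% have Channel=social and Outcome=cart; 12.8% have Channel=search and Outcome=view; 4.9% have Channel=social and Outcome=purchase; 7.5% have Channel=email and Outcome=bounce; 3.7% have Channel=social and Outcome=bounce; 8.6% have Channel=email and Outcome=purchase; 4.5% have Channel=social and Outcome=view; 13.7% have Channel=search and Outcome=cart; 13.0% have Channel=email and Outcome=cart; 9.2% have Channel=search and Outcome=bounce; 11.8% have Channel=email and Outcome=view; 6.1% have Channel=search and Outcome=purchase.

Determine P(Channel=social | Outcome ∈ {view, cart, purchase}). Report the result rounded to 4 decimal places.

P(Outcome=view) = 0.118 + 0.128 + 0.045 = 0.291.
P(Outcome=cart) = 0.130 + 0.137 + 0.042 = 0.309.
P(Outcome=purchase) = 0.086 + 0.061 + 0.049 = 0.196.
P(Outcome ∈ {view, cart, purchase}) = 0.291 + 0.309 + 0.196 = 0.796; P(Channel=social, Outcome ∈ {view, cart, purchase}) = 0.045 + 0.042 + 0.049 = 0.136.
P(Channel=social | Outcome ∈ {view, cart, purchase}) = 0.136/0.796 = 0.1709.

0.1709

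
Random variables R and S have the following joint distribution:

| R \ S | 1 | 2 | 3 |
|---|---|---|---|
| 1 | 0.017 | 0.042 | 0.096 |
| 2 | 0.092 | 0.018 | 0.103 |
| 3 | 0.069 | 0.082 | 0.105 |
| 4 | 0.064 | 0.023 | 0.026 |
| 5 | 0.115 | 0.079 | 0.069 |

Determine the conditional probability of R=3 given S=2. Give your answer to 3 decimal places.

0.336

P(S=2) = 0.042 + 0.018 + 0.082 + 0.023 + 0.079 = 0.244.
P(R=3 | S=2) = 0.082/0.244 = 0.336.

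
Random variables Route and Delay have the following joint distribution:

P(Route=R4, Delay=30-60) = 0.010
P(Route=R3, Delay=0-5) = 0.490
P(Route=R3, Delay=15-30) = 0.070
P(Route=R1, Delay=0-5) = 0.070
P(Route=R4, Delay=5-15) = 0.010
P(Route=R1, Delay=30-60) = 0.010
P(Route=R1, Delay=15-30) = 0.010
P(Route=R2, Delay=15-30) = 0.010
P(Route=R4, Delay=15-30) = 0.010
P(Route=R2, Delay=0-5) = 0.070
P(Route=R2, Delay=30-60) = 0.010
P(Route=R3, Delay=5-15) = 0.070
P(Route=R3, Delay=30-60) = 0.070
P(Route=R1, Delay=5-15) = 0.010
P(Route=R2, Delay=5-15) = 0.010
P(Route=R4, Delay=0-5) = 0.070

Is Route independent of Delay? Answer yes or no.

yes

Every cell satisfies P(Route,Delay) = P(Route)·P(Delay). For instance P(Route=R3) = 0.700, P(Delay=5-15) = 0.100, and 0.700×0.100 = 0.070 matches the joint entry. So Route and Delay are independent.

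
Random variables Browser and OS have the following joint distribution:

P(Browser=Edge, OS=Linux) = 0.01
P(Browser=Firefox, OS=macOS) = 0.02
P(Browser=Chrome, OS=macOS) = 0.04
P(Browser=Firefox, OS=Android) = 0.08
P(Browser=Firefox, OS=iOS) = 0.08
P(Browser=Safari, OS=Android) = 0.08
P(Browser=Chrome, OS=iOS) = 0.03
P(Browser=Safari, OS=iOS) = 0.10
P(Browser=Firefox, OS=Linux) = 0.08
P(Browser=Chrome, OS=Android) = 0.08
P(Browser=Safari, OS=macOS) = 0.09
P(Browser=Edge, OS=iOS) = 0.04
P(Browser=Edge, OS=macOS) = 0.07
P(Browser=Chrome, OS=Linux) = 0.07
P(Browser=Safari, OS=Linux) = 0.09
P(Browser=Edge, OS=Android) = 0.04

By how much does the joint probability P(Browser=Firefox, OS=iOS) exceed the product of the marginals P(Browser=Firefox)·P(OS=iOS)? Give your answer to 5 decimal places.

P(Browser=Firefox) = 0.02 + 0.08 + 0.08 + 0.08 = 0.26.
P(OS=iOS) = 0.03 + 0.08 + 0.10 + 0.04 = 0.25.
P(Browser=Firefox, OS=iOS) − P(Browser=Firefox)P(OS=iOS) = 0.08 − 0.26×0.25 = 0.01500.

0.01500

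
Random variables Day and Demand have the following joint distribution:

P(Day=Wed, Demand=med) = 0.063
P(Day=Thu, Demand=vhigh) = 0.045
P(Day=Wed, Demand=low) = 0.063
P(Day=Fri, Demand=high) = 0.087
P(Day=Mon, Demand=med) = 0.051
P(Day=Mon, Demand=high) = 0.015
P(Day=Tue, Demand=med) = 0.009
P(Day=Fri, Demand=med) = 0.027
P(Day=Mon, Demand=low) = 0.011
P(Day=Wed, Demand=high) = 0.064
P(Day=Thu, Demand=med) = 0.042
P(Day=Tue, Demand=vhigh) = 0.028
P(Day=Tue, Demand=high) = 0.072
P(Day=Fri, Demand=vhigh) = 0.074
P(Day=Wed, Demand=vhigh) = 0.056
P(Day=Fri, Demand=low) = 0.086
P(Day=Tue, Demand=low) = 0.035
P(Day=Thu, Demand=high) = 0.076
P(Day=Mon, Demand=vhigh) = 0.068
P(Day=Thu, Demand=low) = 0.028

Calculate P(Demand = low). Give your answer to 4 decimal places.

P(Demand=low) = 0.011 + 0.035 + 0.063 + 0.028 + 0.086 = 0.223.

0.2230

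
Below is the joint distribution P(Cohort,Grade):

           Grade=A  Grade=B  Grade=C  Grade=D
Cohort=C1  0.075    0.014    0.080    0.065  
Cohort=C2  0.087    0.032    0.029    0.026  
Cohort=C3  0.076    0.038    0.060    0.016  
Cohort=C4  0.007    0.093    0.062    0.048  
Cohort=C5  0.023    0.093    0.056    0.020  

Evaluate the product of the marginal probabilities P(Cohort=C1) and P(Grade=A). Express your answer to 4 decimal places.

0.0627

P(Cohort=C1) = 0.075 + 0.014 + 0.080 + 0.065 = 0.234.
P(Grade=A) = 0.075 + 0.087 + 0.076 + 0.007 + 0.023 = 0.268.
Product: 0.234 × 0.268 = 0.0627.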